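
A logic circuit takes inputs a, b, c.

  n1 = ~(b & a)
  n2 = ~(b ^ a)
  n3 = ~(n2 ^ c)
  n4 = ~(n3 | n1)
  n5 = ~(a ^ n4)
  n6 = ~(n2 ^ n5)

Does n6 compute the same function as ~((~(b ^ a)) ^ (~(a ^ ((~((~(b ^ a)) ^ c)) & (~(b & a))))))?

No

n1 = ~(b & a)
n2 = ~(b ^ a)
n3 = ~(n2 ^ c) = ~((~(b ^ a)) ^ c)
n4 = ~(n3 | n1) = ~((~((~(b ^ a)) ^ c)) | (~(b & a)))
n5 = ~(a ^ n4) = ~(a ^ (~((~((~(b ^ a)) ^ c)) | (~(b & a)))))
n6 = ~(n2 ^ n5) = ~((~(b ^ a)) ^ (~(a ^ (~((~((~(b ^ a)) ^ c)) | (~(b & a)))))))
At a=0, b=0, c=1: circuit gives 1, formula gives 0.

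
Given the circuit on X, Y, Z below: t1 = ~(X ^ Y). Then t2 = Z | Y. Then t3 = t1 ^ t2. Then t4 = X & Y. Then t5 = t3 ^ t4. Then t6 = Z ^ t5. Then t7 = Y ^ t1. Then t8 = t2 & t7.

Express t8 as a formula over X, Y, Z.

t1 = ~(X ^ Y)
t2 = Z | Y
t7 = Y ^ t1 = Y ^ (~(X ^ Y))
t8 = t2 & t7 = (Z | Y) & (Y ^ (~(X ^ Y)))

(Z | Y) & (Y ^ (~(X ^ Y)))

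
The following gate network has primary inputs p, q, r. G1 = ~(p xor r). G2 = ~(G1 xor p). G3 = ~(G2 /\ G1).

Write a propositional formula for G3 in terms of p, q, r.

G1 = ~(p xor r)
G2 = ~(G1 xor p) = ~((~(p xor r)) xor p)
G3 = ~(G2 /\ G1) = ~((~((~(p xor r)) xor p)) /\ (~(p xor r)))

~((~((~(p xor r)) xor p)) /\ (~(p xor r)))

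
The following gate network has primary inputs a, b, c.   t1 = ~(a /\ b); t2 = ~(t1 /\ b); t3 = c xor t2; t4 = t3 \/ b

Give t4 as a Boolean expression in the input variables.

(c xor (~((~(a /\ b)) /\ b))) \/ b

t1 = ~(a /\ b)
t2 = ~(t1 /\ b) = ~((~(a /\ b)) /\ b)
t3 = c xor t2 = c xor (~((~(a /\ b)) /\ b))
t4 = t3 \/ b = (c xor (~((~(a /\ b)) /\ b))) \/ b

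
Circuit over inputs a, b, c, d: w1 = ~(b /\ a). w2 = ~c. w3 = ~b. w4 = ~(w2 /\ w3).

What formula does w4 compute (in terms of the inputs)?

w2 = ~c
w3 = ~b
w4 = ~(w2 /\ w3) = ~(~c /\ ~b)

~(~c /\ ~b)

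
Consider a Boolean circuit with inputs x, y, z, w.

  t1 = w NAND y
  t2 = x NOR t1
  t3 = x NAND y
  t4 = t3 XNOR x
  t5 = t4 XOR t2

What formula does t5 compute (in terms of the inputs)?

((x NAND y) XNOR x) XOR (x NOR (w NAND y))

t1 = w NAND y
t2 = x NOR t1 = x NOR (w NAND y)
t3 = x NAND y
t4 = t3 XNOR x = (x NAND y) XNOR x
t5 = t4 XOR t2 = ((x NAND y) XNOR x) XOR (x NOR (w NAND y))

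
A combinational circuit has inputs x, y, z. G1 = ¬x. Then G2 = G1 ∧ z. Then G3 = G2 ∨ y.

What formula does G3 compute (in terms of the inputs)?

G1 = ¬x
G2 = G1 ∧ z = ¬x ∧ z
G3 = G2 ∨ y = (¬x ∧ z) ∨ y

(¬x ∧ z) ∨ y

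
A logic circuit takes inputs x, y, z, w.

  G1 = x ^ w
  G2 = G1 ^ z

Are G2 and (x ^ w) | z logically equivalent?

No

G1 = x ^ w
G2 = G1 ^ z = (x ^ w) ^ z
At x=0, y=0, z=1, w=1: circuit gives 0, formula gives 1.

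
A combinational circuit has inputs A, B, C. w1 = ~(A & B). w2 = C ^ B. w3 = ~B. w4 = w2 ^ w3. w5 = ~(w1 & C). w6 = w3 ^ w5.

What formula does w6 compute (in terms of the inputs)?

~B ^ (~((~(A & B)) & C))

w1 = ~(A & B)
w3 = ~B
w5 = ~(w1 & C) = ~((~(A & B)) & C)
w6 = w3 ^ w5 = ~B ^ (~((~(A & B)) & C))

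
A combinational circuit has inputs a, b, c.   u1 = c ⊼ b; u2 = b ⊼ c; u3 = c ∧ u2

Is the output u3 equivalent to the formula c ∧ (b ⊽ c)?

No

u2 = b ⊼ c
u3 = c ∧ u2 = c ∧ (b ⊼ c)
At a=0, b=0, c=1: circuit gives 1, formula gives 0.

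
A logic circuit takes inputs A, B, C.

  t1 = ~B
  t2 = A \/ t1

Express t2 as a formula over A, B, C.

A \/ ~B

t1 = ~B
t2 = A \/ t1 = A \/ ~B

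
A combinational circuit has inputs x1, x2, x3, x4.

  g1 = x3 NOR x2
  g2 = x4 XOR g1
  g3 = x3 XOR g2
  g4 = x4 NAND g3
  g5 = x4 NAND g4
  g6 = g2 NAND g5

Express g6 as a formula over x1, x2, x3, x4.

(x4 XOR (x3 NOR x2)) NAND (x4 NAND (x4 NAND (x3 XOR (x4 XOR (x3 NOR x2)))))

g1 = x3 NOR x2
g2 = x4 XOR g1 = x4 XOR (x3 NOR x2)
g3 = x3 XOR g2 = x3 XOR (x4 XOR (x3 NOR x2))
g4 = x4 NAND g3 = x4 NAND (x3 XOR (x4 XOR (x3 NOR x2)))
g5 = x4 NAND g4 = x4 NAND (x4 NAND (x3 XOR (x4 XOR (x3 NOR x2))))
g6 = g2 NAND g5 = (x4 XOR (x3 NOR x2)) NAND (x4 NAND (x4 NAND (x3 XOR (x4 XOR (x3 NOR x2)))))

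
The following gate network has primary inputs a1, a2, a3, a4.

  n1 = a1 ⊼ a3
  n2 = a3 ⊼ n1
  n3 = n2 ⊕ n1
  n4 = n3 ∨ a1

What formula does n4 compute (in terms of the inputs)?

n1 = a1 ⊼ a3
n2 = a3 ⊼ n1 = a3 ⊼ (a1 ⊼ a3)
n3 = n2 ⊕ n1 = (a3 ⊼ (a1 ⊼ a3)) ⊕ (a1 ⊼ a3)
n4 = n3 ∨ a1 = ((a3 ⊼ (a1 ⊼ a3)) ⊕ (a1 ⊼ a3)) ∨ a1

((a3 ⊼ (a1 ⊼ a3)) ⊕ (a1 ⊼ a3)) ∨ a1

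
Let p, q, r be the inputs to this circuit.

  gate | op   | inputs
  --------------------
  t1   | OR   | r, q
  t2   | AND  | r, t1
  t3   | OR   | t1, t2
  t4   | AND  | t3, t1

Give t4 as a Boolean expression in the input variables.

((r OR q) OR (r AND (r OR q))) AND (r OR q)

t1 = r OR q
t2 = r AND t1 = r AND (r OR q)
t3 = t1 OR t2 = (r OR q) OR (r AND (r OR q))
t4 = t3 AND t1 = ((r OR q) OR (r AND (r OR q))) AND (r OR q)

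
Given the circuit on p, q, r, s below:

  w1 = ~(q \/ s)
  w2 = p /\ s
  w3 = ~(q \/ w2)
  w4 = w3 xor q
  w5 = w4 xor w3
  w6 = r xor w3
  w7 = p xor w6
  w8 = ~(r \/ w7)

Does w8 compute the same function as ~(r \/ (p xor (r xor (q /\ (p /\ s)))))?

No

w2 = p /\ s
w3 = ~(q \/ w2) = ~(q \/ (p /\ s))
w6 = r xor w3 = r xor (~(q \/ (p /\ s)))
w7 = p xor w6 = p xor (r xor (~(q \/ (p /\ s))))
w8 = ~(r \/ w7) = ~(r \/ (p xor (r xor (~(q \/ (p /\ s))))))
At p=0, q=0, r=0, s=0: circuit gives 0, formula gives 1.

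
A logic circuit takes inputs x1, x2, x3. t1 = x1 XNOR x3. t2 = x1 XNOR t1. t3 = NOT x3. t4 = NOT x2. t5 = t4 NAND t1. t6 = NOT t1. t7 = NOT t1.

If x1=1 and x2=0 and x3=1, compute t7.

0

t1 = 1 XNOR 1 = 1
t7 = NOT 1 = 0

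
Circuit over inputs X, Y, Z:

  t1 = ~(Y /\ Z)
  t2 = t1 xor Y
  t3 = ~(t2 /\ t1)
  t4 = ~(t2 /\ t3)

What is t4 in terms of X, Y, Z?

~(((~(Y /\ Z)) xor Y) /\ (~(((~(Y /\ Z)) xor Y) /\ (~(Y /\ Z)))))

t1 = ~(Y /\ Z)
t2 = t1 xor Y = (~(Y /\ Z)) xor Y
t3 = ~(t2 /\ t1) = ~(((~(Y /\ Z)) xor Y) /\ (~(Y /\ Z)))
t4 = ~(t2 /\ t3) = ~(((~(Y /\ Z)) xor Y) /\ (~(((~(Y /\ Z)) xor Y) /\ (~(Y /\ Z)))))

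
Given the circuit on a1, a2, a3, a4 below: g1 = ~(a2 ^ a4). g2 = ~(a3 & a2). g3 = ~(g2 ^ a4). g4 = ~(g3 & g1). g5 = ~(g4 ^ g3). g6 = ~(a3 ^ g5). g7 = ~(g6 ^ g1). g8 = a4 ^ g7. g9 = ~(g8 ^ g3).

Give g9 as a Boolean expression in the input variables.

~((a4 ^ (~((~(a3 ^ (~((~((~((~(a3 & a2)) ^ a4)) & (~(a2 ^ a4)))) ^ (~((~(a3 & a2)) ^ a4)))))) ^ (~(a2 ^ a4))))) ^ (~((~(a3 & a2)) ^ a4)))

g1 = ~(a2 ^ a4)
g2 = ~(a3 & a2)
g3 = ~(g2 ^ a4) = ~((~(a3 & a2)) ^ a4)
g4 = ~(g3 & g1) = ~((~((~(a3 & a2)) ^ a4)) & (~(a2 ^ a4)))
g5 = ~(g4 ^ g3) = ~((~((~((~(a3 & a2)) ^ a4)) & (~(a2 ^ a4)))) ^ (~((~(a3 & a2)) ^ a4)))
g6 = ~(a3 ^ g5) = ~(a3 ^ (~((~((~((~(a3 & a2)) ^ a4)) & (~(a2 ^ a4)))) ^ (~((~(a3 & a2)) ^ a4)))))
g7 = ~(g6 ^ g1) = ~((~(a3 ^ (~((~((~((~(a3 & a2)) ^ a4)) & (~(a2 ^ a4)))) ^ (~((~(a3 & a2)) ^ a4)))))) ^ (~(a2 ^ a4)))
g8 = a4 ^ g7 = a4 ^ (~((~(a3 ^ (~((~((~((~(a3 & a2)) ^ a4)) & (~(a2 ^ a4)))) ^ (~((~(a3 & a2)) ^ a4)))))) ^ (~(a2 ^ a4))))
g9 = ~(g8 ^ g3) = ~((a4 ^ (~((~(a3 ^ (~((~((~((~(a3 & a2)) ^ a4)) & (~(a2 ^ a4)))) ^ (~((~(a3 & a2)) ^ a4)))))) ^ (~(a2 ^ a4))))) ^ (~((~(a3 & a2)) ^ a4)))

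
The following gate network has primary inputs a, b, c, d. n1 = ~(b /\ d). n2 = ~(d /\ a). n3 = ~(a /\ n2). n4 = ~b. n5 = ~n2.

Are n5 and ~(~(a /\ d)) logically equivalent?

n2 = ~(d /\ a)
n5 = ~n2 = ~(~(d /\ a))
At a=0, b=0, c=0, d=0: circuit gives 0, formula gives 0.
At a=1, b=0, c=0, d=1: circuit gives 1, formula gives 1.
Agrees on all 16 inputs.

Yes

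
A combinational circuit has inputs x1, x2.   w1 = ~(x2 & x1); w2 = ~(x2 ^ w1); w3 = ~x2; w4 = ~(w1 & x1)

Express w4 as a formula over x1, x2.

~((~(x2 & x1)) & x1)

w1 = ~(x2 & x1)
w4 = ~(w1 & x1) = ~((~(x2 & x1)) & x1)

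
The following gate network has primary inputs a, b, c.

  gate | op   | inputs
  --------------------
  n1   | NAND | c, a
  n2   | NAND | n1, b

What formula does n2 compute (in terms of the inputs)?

n1 = c NAND a
n2 = n1 NAND b = (c NAND a) NAND b

(c NAND a) NAND b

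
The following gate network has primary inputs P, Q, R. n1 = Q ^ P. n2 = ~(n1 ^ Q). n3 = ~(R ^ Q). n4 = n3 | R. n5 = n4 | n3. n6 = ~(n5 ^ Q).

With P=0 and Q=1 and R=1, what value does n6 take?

1

n3 = ~(1 ^ 1) = 1
n4 = 1 | 1 = 1
n5 = 1 | 1 = 1
n6 = ~(1 ^ 1) = 1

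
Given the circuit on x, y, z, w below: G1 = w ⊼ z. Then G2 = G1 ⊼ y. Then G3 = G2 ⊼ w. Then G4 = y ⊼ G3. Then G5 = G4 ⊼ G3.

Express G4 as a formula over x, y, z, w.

y ⊼ (((w ⊼ z) ⊼ y) ⊼ w)

G1 = w ⊼ z
G2 = G1 ⊼ y = (w ⊼ z) ⊼ y
G3 = G2 ⊼ w = ((w ⊼ z) ⊼ y) ⊼ w
G4 = y ⊼ G3 = y ⊼ (((w ⊼ z) ⊼ y) ⊼ w)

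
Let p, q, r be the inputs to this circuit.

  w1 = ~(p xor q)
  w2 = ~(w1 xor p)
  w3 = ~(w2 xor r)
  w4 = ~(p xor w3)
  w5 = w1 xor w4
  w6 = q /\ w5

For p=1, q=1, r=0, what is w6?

w1 = ~(1 xor 1) = 1
w2 = ~(1 xor 1) = 1
w3 = ~(1 xor 0) = 0
w4 = ~(1 xor 0) = 0
w5 = 1 xor 0 = 1
w6 = 1 /\ 1 = 1

1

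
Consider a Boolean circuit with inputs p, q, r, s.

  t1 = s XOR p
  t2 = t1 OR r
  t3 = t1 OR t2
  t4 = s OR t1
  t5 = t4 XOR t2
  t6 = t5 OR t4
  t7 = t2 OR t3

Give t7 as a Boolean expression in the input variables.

t1 = s XOR p
t2 = t1 OR r = (s XOR p) OR r
t3 = t1 OR t2 = (s XOR p) OR ((s XOR p) OR r)
t7 = t2 OR t3 = ((s XOR p) OR r) OR ((s XOR p) OR ((s XOR p) OR r))

((s XOR p) OR r) OR ((s XOR p) OR ((s XOR p) OR r))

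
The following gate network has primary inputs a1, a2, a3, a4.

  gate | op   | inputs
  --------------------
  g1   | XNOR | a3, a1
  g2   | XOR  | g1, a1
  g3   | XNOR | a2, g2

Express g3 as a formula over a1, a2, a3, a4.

g1 = a3 XNOR a1
g2 = g1 XOR a1 = (a3 XNOR a1) XOR a1
g3 = a2 XNOR g2 = a2 XNOR ((a3 XNOR a1) XOR a1)

a2 XNOR ((a3 XNOR a1) XOR a1)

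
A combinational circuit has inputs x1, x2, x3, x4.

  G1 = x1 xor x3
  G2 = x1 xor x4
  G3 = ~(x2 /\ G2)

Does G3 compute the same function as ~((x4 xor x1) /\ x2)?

Yes

G2 = x1 xor x4
G3 = ~(x2 /\ G2) = ~(x2 /\ (x1 xor x4))
At x1=0, x2=1, x3=0, x4=1: circuit gives 0, formula gives 0.
At x1=0, x2=0, x3=0, x4=0: circuit gives 1, formula gives 1.
Agrees on all 16 inputs.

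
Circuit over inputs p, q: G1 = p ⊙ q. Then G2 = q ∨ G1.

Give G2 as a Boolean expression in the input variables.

q ∨ (p ⊙ q)

G1 = p ⊙ q
G2 = q ∨ G1 = q ∨ (p ⊙ q)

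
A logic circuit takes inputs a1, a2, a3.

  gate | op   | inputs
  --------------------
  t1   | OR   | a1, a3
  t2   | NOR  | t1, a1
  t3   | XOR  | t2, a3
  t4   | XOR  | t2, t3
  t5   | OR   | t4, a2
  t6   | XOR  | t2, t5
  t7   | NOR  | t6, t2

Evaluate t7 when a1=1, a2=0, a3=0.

t1 = 1 OR 0 = 1
t2 = 1 NOR 1 = 0
t3 = 0 XOR 0 = 0
t4 = 0 XOR 0 = 0
t5 = 0 OR 0 = 0
t6 = 0 XOR 0 = 0
t7 = 0 NOR 0 = 1

1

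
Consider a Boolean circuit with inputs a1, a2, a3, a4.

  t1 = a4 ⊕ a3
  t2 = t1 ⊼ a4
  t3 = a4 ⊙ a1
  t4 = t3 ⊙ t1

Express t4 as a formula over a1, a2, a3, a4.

(a4 ⊙ a1) ⊙ (a4 ⊕ a3)

t1 = a4 ⊕ a3
t3 = a4 ⊙ a1
t4 = t3 ⊙ t1 = (a4 ⊙ a1) ⊙ (a4 ⊕ a3)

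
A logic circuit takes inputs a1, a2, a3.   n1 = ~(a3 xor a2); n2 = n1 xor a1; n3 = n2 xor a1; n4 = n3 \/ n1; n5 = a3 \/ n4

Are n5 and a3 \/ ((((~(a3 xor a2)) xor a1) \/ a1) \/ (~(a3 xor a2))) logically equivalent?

n1 = ~(a3 xor a2)
n2 = n1 xor a1 = (~(a3 xor a2)) xor a1
n3 = n2 xor a1 = ((~(a3 xor a2)) xor a1) xor a1
n4 = n3 \/ n1 = (((~(a3 xor a2)) xor a1) xor a1) \/ (~(a3 xor a2))
n5 = a3 \/ n4 = a3 \/ ((((~(a3 xor a2)) xor a1) xor a1) \/ (~(a3 xor a2)))
At a1=1, a2=1, a3=0: circuit gives 0, formula gives 1.

No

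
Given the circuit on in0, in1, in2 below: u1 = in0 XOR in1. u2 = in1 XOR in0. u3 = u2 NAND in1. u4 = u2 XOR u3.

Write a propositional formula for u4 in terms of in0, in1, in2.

u2 = in1 XOR in0
u3 = u2 NAND in1 = (in1 XOR in0) NAND in1
u4 = u2 XOR u3 = (in1 XOR in0) XOR ((in1 XOR in0) NAND in1)

(in1 XOR in0) XOR ((in1 XOR in0) NAND in1)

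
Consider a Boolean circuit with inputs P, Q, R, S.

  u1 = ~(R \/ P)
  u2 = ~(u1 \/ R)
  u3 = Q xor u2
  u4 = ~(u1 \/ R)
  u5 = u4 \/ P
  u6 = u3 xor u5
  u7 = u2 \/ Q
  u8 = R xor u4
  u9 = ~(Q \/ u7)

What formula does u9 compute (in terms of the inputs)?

~(Q \/ ((~((~(R \/ P)) \/ R)) \/ Q))

u1 = ~(R \/ P)
u2 = ~(u1 \/ R) = ~((~(R \/ P)) \/ R)
u7 = u2 \/ Q = (~((~(R \/ P)) \/ R)) \/ Q
u9 = ~(Q \/ u7) = ~(Q \/ ((~((~(R \/ P)) \/ R)) \/ Q))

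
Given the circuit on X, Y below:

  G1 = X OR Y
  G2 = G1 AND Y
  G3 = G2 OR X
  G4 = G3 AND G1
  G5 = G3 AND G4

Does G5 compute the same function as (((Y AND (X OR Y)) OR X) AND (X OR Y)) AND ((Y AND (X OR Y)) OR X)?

G1 = X OR Y
G2 = G1 AND Y = (X OR Y) AND Y
G3 = G2 OR X = ((X OR Y) AND Y) OR X
G4 = G3 AND G1 = (((X OR Y) AND Y) OR X) AND (X OR Y)
G5 = G3 AND G4 = (((X OR Y) AND Y) OR X) AND ((((X OR Y) AND Y) OR X) AND (X OR Y))
At X=0, Y=0: circuit gives 0, formula gives 0.
At X=0, Y=1: circuit gives 1, formula gives 1.
Agrees on all 4 inputs.

Yes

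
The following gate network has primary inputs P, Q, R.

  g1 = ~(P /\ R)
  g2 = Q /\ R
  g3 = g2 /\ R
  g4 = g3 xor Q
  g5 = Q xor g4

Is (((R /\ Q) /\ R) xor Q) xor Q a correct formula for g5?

g2 = Q /\ R
g3 = g2 /\ R = (Q /\ R) /\ R
g4 = g3 xor Q = ((Q /\ R) /\ R) xor Q
g5 = Q xor g4 = Q xor (((Q /\ R) /\ R) xor Q)
At P=0, Q=0, R=0: circuit gives 0, formula gives 0.
At P=0, Q=1, R=1: circuit gives 1, formula gives 1.
Agrees on all 8 inputs.

Yes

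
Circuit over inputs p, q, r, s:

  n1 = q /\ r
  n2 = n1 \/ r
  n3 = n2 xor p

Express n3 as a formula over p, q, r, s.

((q /\ r) \/ r) xor p

n1 = q /\ r
n2 = n1 \/ r = (q /\ r) \/ r
n3 = n2 xor p = ((q /\ r) \/ r) xor p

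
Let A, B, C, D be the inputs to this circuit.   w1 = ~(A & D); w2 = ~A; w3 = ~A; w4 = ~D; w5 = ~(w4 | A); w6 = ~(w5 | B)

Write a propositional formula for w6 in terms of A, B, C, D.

~((~(~D | A)) | B)

w4 = ~D
w5 = ~(w4 | A) = ~(~D | A)
w6 = ~(w5 | B) = ~((~(~D | A)) | B)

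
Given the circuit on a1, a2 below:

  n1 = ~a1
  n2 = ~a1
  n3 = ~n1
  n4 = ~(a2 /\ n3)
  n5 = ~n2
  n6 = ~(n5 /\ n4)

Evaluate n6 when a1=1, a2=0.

0

n1 = ~1 = 0
n2 = ~1 = 0
n3 = ~0 = 1
n4 = ~(0 /\ 1) = 1
n5 = ~0 = 1
n6 = ~(1 /\ 1) = 0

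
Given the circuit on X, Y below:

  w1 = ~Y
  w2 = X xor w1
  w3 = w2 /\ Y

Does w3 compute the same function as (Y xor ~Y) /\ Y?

No

w1 = ~Y
w2 = X xor w1 = X xor ~Y
w3 = w2 /\ Y = (X xor ~Y) /\ Y
At X=0, Y=1: circuit gives 0, formula gives 1.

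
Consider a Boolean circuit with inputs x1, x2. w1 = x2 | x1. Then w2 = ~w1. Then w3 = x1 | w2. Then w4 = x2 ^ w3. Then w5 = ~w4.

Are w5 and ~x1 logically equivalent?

w1 = x2 | x1
w2 = ~w1 = ~(x2 | x1)
w3 = x1 | w2 = x1 | ~(x2 | x1)
w4 = x2 ^ w3 = x2 ^ (x1 | ~(x2 | x1))
w5 = ~w4 = ~(x2 ^ (x1 | ~(x2 | x1)))
At x1=0, x2=0: circuit gives 0, formula gives 1.

No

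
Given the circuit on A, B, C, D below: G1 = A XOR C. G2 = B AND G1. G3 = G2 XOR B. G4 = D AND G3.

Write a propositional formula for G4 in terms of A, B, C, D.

D AND ((B AND (A XOR C)) XOR B)

G1 = A XOR C
G2 = B AND G1 = B AND (A XOR C)
G3 = G2 XOR B = (B AND (A XOR C)) XOR B
G4 = D AND G3 = D AND ((B AND (A XOR C)) XOR B)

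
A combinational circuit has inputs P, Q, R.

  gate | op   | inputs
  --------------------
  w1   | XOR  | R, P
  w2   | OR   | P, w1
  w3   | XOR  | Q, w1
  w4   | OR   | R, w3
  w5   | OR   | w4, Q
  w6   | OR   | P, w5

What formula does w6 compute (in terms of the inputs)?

w1 = R XOR P
w3 = Q XOR w1 = Q XOR (R XOR P)
w4 = R OR w3 = R OR (Q XOR (R XOR P))
w5 = w4 OR Q = (R OR (Q XOR (R XOR P))) OR Q
w6 = P OR w5 = P OR ((R OR (Q XOR (R XOR P))) OR Q)

P OR ((R OR (Q XOR (R XOR P))) OR Q)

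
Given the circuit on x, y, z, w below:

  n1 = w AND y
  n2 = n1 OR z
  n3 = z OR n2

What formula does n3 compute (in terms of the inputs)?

n1 = w AND y
n2 = n1 OR z = (w AND y) OR z
n3 = z OR n2 = z OR ((w AND y) OR z)

z OR ((w AND y) OR z)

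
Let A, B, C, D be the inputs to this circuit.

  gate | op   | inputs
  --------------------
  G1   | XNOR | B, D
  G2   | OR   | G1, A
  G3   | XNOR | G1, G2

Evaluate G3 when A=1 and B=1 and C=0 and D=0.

0

G1 = 1 XNOR 0 = 0
G2 = 0 OR 1 = 1
G3 = 0 XNOR 1 = 0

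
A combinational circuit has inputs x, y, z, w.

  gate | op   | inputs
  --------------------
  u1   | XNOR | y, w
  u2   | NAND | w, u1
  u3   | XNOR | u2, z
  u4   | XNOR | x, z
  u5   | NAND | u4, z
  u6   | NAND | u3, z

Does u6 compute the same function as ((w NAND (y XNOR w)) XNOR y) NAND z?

u1 = y XNOR w
u2 = w NAND u1 = w NAND (y XNOR w)
u3 = u2 XNOR z = (w NAND (y XNOR w)) XNOR z
u6 = u3 NAND z = ((w NAND (y XNOR w)) XNOR z) NAND z
At x=0, y=0, z=1, w=0: circuit gives 0, formula gives 1.

No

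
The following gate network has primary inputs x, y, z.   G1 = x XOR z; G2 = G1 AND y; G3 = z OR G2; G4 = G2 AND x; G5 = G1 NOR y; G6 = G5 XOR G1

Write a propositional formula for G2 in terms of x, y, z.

(x XOR z) AND y

G1 = x XOR z
G2 = G1 AND y = (x XOR z) AND y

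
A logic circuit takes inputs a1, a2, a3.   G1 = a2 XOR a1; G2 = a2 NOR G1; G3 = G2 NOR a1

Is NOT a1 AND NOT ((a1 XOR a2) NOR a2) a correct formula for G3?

G1 = a2 XOR a1
G2 = a2 NOR G1 = a2 NOR (a2 XOR a1)
G3 = G2 NOR a1 = (a2 NOR (a2 XOR a1)) NOR a1
At a1=0, a2=0, a3=0: circuit gives 0, formula gives 0.
At a1=0, a2=1, a3=0: circuit gives 1, formula gives 1.
Agrees on all 8 inputs.

Yes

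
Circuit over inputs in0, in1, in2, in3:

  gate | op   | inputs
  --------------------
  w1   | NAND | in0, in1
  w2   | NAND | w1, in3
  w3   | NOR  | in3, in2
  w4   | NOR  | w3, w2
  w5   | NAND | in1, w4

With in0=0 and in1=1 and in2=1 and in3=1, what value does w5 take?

0

w1 = 0 NAND 1 = 1
w2 = 1 NAND 1 = 0
w3 = 1 NOR 1 = 0
w4 = 0 NOR 0 = 1
w5 = 1 NAND 1 = 0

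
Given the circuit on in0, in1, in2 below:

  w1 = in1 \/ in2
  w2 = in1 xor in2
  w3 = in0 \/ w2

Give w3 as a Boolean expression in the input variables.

in0 \/ (in1 xor in2)

w2 = in1 xor in2
w3 = in0 \/ w2 = in0 \/ (in1 xor in2)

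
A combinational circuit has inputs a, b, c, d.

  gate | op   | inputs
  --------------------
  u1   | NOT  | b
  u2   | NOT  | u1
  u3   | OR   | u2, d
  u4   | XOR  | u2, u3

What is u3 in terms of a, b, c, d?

NOT NOT b OR d

u1 = NOT b
u2 = NOT u1 = NOT NOT b
u3 = u2 OR d = NOT NOT b OR d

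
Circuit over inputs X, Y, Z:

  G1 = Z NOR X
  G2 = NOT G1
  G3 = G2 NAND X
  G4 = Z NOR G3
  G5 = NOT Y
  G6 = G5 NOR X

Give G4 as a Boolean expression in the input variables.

Z NOR (NOT (Z NOR X) NAND X)

G1 = Z NOR X
G2 = NOT G1 = NOT (Z NOR X)
G3 = G2 NAND X = NOT (Z NOR X) NAND X
G4 = Z NOR G3 = Z NOR (NOT (Z NOR X) NAND X)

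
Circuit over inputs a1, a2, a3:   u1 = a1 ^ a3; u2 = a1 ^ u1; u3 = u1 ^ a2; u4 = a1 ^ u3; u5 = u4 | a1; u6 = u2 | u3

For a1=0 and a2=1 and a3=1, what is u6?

1

u1 = 0 ^ 1 = 1
u2 = 0 ^ 1 = 1
u3 = 1 ^ 1 = 0
u6 = 1 | 0 = 1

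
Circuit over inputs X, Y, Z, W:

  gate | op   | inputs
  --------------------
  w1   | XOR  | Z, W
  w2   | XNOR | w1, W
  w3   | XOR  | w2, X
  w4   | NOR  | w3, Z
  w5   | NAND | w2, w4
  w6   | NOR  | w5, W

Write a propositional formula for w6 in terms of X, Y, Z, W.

w1 = Z XOR W
w2 = w1 XNOR W = (Z XOR W) XNOR W
w3 = w2 XOR X = ((Z XOR W) XNOR W) XOR X
w4 = w3 NOR Z = (((Z XOR W) XNOR W) XOR X) NOR Z
w5 = w2 NAND w4 = ((Z XOR W) XNOR W) NAND ((((Z XOR W) XNOR W) XOR X) NOR Z)
w6 = w5 NOR W = (((Z XOR W) XNOR W) NAND ((((Z XOR W) XNOR W) XOR X) NOR Z)) NOR W

(((Z XOR W) XNOR W) NAND ((((Z XOR W) XNOR W) XOR X) NOR Z)) NOR W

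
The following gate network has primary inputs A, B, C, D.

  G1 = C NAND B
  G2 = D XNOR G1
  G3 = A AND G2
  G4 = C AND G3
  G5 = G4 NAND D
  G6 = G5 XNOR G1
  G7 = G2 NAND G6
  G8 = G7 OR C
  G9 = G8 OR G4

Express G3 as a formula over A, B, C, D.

G1 = C NAND B
G2 = D XNOR G1 = D XNOR (C NAND B)
G3 = A AND G2 = A AND (D XNOR (C NAND B))

A AND (D XNOR (C NAND B))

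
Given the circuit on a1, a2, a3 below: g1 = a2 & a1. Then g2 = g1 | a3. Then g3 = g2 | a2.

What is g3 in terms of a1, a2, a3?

((a2 & a1) | a3) | a2

g1 = a2 & a1
g2 = g1 | a3 = (a2 & a1) | a3
g3 = g2 | a2 = ((a2 & a1) | a3) | a2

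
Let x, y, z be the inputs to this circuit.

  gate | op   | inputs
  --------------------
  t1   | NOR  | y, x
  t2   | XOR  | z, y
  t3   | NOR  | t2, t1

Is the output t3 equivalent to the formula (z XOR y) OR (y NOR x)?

No

t1 = y NOR x
t2 = z XOR y
t3 = t2 NOR t1 = (z XOR y) NOR (y NOR x)
At x=0, y=0, z=0: circuit gives 0, formula gives 1.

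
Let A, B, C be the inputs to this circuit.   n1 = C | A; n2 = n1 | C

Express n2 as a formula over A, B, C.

(C | A) | C

n1 = C | A
n2 = n1 | C = (C | A) | C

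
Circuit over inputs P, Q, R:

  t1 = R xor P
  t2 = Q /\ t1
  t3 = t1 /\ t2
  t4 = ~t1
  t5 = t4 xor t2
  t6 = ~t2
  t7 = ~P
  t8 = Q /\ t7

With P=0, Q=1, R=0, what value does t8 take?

1

t7 = ~0 = 1
t8 = 1 /\ 1 = 1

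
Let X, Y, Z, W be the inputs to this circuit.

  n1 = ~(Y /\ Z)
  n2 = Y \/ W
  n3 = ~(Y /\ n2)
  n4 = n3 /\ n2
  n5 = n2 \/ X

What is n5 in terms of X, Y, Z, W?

(Y \/ W) \/ X

n2 = Y \/ W
n5 = n2 \/ X = (Y \/ W) \/ X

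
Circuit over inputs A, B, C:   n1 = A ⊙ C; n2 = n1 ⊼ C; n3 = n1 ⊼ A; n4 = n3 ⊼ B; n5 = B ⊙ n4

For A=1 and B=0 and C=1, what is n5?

0

n1 = 1 ⊙ 1 = 1
n3 = 1 ⊼ 1 = 0
n4 = 0 ⊼ 0 = 1
n5 = 0 ⊙ 1 = 0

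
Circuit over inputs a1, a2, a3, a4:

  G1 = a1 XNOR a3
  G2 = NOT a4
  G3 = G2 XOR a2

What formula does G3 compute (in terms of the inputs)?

NOT a4 XOR a2

G2 = NOT a4
G3 = G2 XOR a2 = NOT a4 XOR a2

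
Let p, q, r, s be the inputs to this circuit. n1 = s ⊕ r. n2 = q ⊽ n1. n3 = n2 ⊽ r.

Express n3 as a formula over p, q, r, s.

(q ⊽ (s ⊕ r)) ⊽ r

n1 = s ⊕ r
n2 = q ⊽ n1 = q ⊽ (s ⊕ r)
n3 = n2 ⊽ r = (q ⊽ (s ⊕ r)) ⊽ r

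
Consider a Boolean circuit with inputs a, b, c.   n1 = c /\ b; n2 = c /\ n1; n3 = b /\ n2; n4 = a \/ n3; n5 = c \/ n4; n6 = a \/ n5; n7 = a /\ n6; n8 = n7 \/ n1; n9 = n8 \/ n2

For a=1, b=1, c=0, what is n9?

n1 = 0 /\ 1 = 0
n2 = 0 /\ 0 = 0
n3 = 1 /\ 0 = 0
n4 = 1 \/ 0 = 1
n5 = 0 \/ 1 = 1
n6 = 1 \/ 1 = 1
n7 = 1 /\ 1 = 1
n8 = 1 \/ 0 = 1
n9 = 1 \/ 0 = 1

1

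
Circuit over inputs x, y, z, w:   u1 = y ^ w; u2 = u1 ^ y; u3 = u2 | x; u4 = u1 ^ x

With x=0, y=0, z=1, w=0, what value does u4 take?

u1 = 0 ^ 0 = 0
u4 = 0 ^ 0 = 0

0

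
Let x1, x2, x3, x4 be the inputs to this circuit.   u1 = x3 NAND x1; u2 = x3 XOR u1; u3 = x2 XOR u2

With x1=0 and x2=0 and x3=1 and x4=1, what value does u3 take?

u1 = 1 NAND 0 = 1
u2 = 1 XOR 1 = 0
u3 = 0 XOR 0 = 0

0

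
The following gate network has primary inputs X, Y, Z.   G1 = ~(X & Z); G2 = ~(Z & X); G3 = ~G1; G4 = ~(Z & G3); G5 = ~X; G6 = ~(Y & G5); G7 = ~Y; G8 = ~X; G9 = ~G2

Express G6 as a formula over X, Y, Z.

~(Y & ~X)

G5 = ~X
G6 = ~(Y & G5) = ~(Y & ~X)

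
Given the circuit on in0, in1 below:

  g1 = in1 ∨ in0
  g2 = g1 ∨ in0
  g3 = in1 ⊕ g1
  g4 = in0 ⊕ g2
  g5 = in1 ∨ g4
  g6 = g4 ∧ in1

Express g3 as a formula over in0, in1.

g1 = in1 ∨ in0
g3 = in1 ⊕ g1 = in1 ⊕ (in1 ∨ in0)

in1 ⊕ (in1 ∨ in0)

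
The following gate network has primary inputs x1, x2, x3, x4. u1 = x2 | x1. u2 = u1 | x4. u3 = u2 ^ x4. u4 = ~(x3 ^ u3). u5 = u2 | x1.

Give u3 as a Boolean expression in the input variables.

u1 = x2 | x1
u2 = u1 | x4 = (x2 | x1) | x4
u3 = u2 ^ x4 = ((x2 | x1) | x4) ^ x4

((x2 | x1) | x4) ^ x4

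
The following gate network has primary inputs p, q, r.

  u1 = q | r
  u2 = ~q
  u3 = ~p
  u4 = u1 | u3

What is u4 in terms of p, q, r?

u1 = q | r
u3 = ~p
u4 = u1 | u3 = (q | r) | ~p

(q | r) | ~p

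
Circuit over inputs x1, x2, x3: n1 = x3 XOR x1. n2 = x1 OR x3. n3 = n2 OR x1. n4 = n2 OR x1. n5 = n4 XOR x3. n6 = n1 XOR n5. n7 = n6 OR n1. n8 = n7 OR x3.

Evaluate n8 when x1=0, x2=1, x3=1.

1

n1 = 1 XOR 0 = 1
n2 = 0 OR 1 = 1
n4 = 1 OR 0 = 1
n5 = 1 XOR 1 = 0
n6 = 1 XOR 0 = 1
n7 = 1 OR 1 = 1
n8 = 1 OR 1 = 1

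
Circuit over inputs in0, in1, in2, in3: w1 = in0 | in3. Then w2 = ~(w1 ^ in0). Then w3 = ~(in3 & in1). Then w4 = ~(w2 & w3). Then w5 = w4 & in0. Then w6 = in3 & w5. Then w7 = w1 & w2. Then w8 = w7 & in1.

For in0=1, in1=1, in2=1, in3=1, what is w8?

w1 = 1 | 1 = 1
w2 = ~(1 ^ 1) = 1
w7 = 1 & 1 = 1
w8 = 1 & 1 = 1

1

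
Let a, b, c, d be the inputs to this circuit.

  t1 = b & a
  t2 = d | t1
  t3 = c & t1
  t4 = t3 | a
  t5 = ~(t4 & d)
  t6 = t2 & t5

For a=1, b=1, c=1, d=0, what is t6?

1

t1 = 1 & 1 = 1
t2 = 0 | 1 = 1
t3 = 1 & 1 = 1
t4 = 1 | 1 = 1
t5 = ~(1 & 0) = 1
t6 = 1 & 1 = 1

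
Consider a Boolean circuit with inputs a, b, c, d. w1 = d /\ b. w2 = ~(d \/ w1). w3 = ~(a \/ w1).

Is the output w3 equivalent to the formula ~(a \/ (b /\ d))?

w1 = d /\ b
w3 = ~(a \/ w1) = ~(a \/ (d /\ b))
At a=0, b=1, c=0, d=1: circuit gives 0, formula gives 0.
At a=0, b=0, c=0, d=0: circuit gives 1, formula gives 1.
Agrees on all 16 inputs.

Yes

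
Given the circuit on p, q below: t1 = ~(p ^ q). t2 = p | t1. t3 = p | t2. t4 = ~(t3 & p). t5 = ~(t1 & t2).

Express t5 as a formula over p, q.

~((~(p ^ q)) & (p | (~(p ^ q))))

t1 = ~(p ^ q)
t2 = p | t1 = p | (~(p ^ q))
t5 = ~(t1 & t2) = ~((~(p ^ q)) & (p | (~(p ^ q))))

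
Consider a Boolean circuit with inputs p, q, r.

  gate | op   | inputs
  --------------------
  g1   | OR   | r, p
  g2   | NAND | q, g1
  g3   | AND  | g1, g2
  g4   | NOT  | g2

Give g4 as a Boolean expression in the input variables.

g1 = r OR p
g2 = q NAND g1 = q NAND (r OR p)
g4 = NOT g2 = NOT (q NAND (r OR p))

NOT (q NAND (r OR p))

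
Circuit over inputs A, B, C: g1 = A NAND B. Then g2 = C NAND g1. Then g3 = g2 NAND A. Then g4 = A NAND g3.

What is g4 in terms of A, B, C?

A NAND ((C NAND (A NAND B)) NAND A)

g1 = A NAND B
g2 = C NAND g1 = C NAND (A NAND B)
g3 = g2 NAND A = (C NAND (A NAND B)) NAND A
g4 = A NAND g3 = A NAND ((C NAND (A NAND B)) NAND A)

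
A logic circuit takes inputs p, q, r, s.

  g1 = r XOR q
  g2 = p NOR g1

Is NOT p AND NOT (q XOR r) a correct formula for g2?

Yes

g1 = r XOR q
g2 = p NOR g1 = p NOR (r XOR q)
At p=0, q=0, r=1, s=0: circuit gives 0, formula gives 0.
At p=0, q=0, r=0, s=0: circuit gives 1, formula gives 1.
Agrees on all 16 inputs.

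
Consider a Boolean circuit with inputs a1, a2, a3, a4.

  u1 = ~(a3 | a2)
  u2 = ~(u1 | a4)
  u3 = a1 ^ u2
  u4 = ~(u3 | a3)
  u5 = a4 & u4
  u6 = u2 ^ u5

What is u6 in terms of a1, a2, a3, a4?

u1 = ~(a3 | a2)
u2 = ~(u1 | a4) = ~((~(a3 | a2)) | a4)
u3 = a1 ^ u2 = a1 ^ (~((~(a3 | a2)) | a4))
u4 = ~(u3 | a3) = ~((a1 ^ (~((~(a3 | a2)) | a4))) | a3)
u5 = a4 & u4 = a4 & (~((a1 ^ (~((~(a3 | a2)) | a4))) | a3))
u6 = u2 ^ u5 = (~((~(a3 | a2)) | a4)) ^ (a4 & (~((a1 ^ (~((~(a3 | a2)) | a4))) | a3)))

(~((~(a3 | a2)) | a4)) ^ (a4 & (~((a1 ^ (~((~(a3 | a2)) | a4))) | a3)))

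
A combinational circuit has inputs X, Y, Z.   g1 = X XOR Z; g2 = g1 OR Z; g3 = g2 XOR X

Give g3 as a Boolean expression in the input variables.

g1 = X XOR Z
g2 = g1 OR Z = (X XOR Z) OR Z
g3 = g2 XOR X = ((X XOR Z) OR Z) XOR X

((X XOR Z) OR Z) XOR X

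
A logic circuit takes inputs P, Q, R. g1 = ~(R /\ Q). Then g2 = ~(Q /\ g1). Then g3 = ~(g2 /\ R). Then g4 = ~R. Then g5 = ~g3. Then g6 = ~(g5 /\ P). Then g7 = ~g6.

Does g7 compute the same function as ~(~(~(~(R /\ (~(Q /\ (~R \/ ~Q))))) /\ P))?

Yes

g1 = ~(R /\ Q)
g2 = ~(Q /\ g1) = ~(Q /\ (~(R /\ Q)))
g3 = ~(g2 /\ R) = ~((~(Q /\ (~(R /\ Q)))) /\ R)
g5 = ~g3 = ~(~((~(Q /\ (~(R /\ Q)))) /\ R))
g6 = ~(g5 /\ P) = ~(~(~((~(Q /\ (~(R /\ Q)))) /\ R)) /\ P)
g7 = ~g6 = ~(~(~(~((~(Q /\ (~(R /\ Q)))) /\ R)) /\ P))
At P=0, Q=0, R=0: circuit gives 0, formula gives 0.
At P=1, Q=0, R=1: circuit gives 1, formula gives 1.
Agrees on all 8 inputs.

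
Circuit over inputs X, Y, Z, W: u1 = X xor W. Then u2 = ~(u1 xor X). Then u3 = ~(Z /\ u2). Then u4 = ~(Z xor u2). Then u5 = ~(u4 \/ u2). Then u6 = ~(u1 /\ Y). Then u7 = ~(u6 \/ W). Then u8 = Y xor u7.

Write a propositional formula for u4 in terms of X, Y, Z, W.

~(Z xor (~((X xor W) xor X)))

u1 = X xor W
u2 = ~(u1 xor X) = ~((X xor W) xor X)
u4 = ~(Z xor u2) = ~(Z xor (~((X xor W) xor X)))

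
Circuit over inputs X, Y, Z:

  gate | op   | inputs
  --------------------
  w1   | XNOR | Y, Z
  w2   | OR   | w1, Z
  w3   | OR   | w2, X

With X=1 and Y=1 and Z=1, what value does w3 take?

w1 = 1 XNOR 1 = 1
w2 = 1 OR 1 = 1
w3 = 1 OR 1 = 1

1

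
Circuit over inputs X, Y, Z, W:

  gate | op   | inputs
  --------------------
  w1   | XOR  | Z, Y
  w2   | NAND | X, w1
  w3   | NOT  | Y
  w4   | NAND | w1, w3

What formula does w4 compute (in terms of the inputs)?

w1 = Z XOR Y
w3 = NOT Y
w4 = w1 NAND w3 = (Z XOR Y) NAND NOT Y

(Z XOR Y) NAND NOT Y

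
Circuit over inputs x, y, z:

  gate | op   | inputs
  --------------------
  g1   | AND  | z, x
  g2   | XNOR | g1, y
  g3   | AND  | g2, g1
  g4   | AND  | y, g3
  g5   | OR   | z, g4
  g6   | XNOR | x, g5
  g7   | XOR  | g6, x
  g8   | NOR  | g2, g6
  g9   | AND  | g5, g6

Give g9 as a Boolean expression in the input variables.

g1 = z AND x
g2 = g1 XNOR y = (z AND x) XNOR y
g3 = g2 AND g1 = ((z AND x) XNOR y) AND (z AND x)
g4 = y AND g3 = y AND (((z AND x) XNOR y) AND (z AND x))
g5 = z OR g4 = z OR (y AND (((z AND x) XNOR y) AND (z AND x)))
g6 = x XNOR g5 = x XNOR (z OR (y AND (((z AND x) XNOR y) AND (z AND x))))
g9 = g5 AND g6 = (z OR (y AND (((z AND x) XNOR y) AND (z AND x)))) AND (x XNOR (z OR (y AND (((z AND x) XNOR y) AND (z AND x)))))

(z OR (y AND (((z AND x) XNOR y) AND (z AND x)))) AND (x XNOR (z OR (y AND (((z AND x) XNOR y) AND (z AND x)))))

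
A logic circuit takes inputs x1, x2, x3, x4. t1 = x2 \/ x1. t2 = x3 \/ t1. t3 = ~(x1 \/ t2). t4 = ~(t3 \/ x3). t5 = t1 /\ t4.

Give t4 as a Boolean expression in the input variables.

~((~(x1 \/ (x3 \/ (x2 \/ x1)))) \/ x3)

t1 = x2 \/ x1
t2 = x3 \/ t1 = x3 \/ (x2 \/ x1)
t3 = ~(x1 \/ t2) = ~(x1 \/ (x3 \/ (x2 \/ x1)))
t4 = ~(t3 \/ x3) = ~((~(x1 \/ (x3 \/ (x2 \/ x1)))) \/ x3)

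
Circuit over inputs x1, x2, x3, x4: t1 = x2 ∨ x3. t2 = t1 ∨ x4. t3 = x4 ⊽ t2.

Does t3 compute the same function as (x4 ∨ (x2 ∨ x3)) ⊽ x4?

Yes

t1 = x2 ∨ x3
t2 = t1 ∨ x4 = (x2 ∨ x3) ∨ x4
t3 = x4 ⊽ t2 = x4 ⊽ ((x2 ∨ x3) ∨ x4)
At x1=0, x2=0, x3=0, x4=1: circuit gives 0, formula gives 0.
At x1=0, x2=0, x3=0, x4=0: circuit gives 1, formula gives 1.
Agrees on all 16 inputs.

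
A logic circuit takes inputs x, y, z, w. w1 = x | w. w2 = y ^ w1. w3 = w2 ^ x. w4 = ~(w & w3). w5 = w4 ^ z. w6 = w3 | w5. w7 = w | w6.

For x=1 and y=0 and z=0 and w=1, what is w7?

1

w1 = 1 | 1 = 1
w2 = 0 ^ 1 = 1
w3 = 1 ^ 1 = 0
w4 = ~(1 & 0) = 1
w5 = 1 ^ 0 = 1
w6 = 0 | 1 = 1
w7 = 1 | 1 = 1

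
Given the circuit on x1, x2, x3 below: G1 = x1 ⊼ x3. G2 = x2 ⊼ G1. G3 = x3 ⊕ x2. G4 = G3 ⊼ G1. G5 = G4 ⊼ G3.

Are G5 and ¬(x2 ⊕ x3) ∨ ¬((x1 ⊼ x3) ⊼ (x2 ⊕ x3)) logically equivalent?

Yes

G1 = x1 ⊼ x3
G3 = x3 ⊕ x2
G4 = G3 ⊼ G1 = (x3 ⊕ x2) ⊼ (x1 ⊼ x3)
G5 = G4 ⊼ G3 = ((x3 ⊕ x2) ⊼ (x1 ⊼ x3)) ⊼ (x3 ⊕ x2)
At x1=1, x2=0, x3=1: circuit gives 0, formula gives 0.
At x1=0, x2=0, x3=0: circuit gives 1, formula gives 1.
Agrees on all 8 inputs.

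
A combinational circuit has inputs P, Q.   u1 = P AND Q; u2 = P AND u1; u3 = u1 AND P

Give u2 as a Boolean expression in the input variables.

u1 = P AND Q
u2 = P AND u1 = P AND (P AND Q)

P AND (P AND Q)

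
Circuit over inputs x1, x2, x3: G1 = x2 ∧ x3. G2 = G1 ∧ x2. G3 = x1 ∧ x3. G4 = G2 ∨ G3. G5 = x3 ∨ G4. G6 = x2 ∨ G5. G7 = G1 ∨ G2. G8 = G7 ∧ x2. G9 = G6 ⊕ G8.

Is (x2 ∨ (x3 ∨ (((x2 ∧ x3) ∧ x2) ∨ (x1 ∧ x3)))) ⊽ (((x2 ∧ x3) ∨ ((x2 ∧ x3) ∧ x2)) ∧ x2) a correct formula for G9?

No

G1 = x2 ∧ x3
G2 = G1 ∧ x2 = (x2 ∧ x3) ∧ x2
G3 = x1 ∧ x3
G4 = G2 ∨ G3 = ((x2 ∧ x3) ∧ x2) ∨ (x1 ∧ x3)
G5 = x3 ∨ G4 = x3 ∨ (((x2 ∧ x3) ∧ x2) ∨ (x1 ∧ x3))
G6 = x2 ∨ G5 = x2 ∨ (x3 ∨ (((x2 ∧ x3) ∧ x2) ∨ (x1 ∧ x3)))
G7 = G1 ∨ G2 = (x2 ∧ x3) ∨ ((x2 ∧ x3) ∧ x2)
G8 = G7 ∧ x2 = ((x2 ∧ x3) ∨ ((x2 ∧ x3) ∧ x2)) ∧ x2
G9 = G6 ⊕ G8 = (x2 ∨ (x3 ∨ (((x2 ∧ x3) ∧ x2) ∨ (x1 ∧ x3)))) ⊕ (((x2 ∧ x3) ∨ ((x2 ∧ x3) ∧ x2)) ∧ x2)
At x1=0, x2=0, x3=0: circuit gives 0, formula gives 1.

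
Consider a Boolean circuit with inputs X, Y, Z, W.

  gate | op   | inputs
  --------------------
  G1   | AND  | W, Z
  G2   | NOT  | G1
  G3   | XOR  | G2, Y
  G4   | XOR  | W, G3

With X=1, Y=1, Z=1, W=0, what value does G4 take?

G1 = 0 AND 1 = 0
G2 = NOT 0 = 1
G3 = 1 XOR 1 = 0
G4 = 0 XOR 0 = 0

0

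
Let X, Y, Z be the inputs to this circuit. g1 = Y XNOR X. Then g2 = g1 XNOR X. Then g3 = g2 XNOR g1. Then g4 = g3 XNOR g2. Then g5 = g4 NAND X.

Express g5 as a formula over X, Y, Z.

g1 = Y XNOR X
g2 = g1 XNOR X = (Y XNOR X) XNOR X
g3 = g2 XNOR g1 = ((Y XNOR X) XNOR X) XNOR (Y XNOR X)
g4 = g3 XNOR g2 = (((Y XNOR X) XNOR X) XNOR (Y XNOR X)) XNOR ((Y XNOR X) XNOR X)
g5 = g4 NAND X = ((((Y XNOR X) XNOR X) XNOR (Y XNOR X)) XNOR ((Y XNOR X) XNOR X)) NAND X

((((Y XNOR X) XNOR X) XNOR (Y XNOR X)) XNOR ((Y XNOR X) XNOR X)) NAND X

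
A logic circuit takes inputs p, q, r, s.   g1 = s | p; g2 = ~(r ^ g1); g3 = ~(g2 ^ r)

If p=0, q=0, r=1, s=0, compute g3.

g1 = 0 | 0 = 0
g2 = ~(1 ^ 0) = 0
g3 = ~(0 ^ 1) = 0

0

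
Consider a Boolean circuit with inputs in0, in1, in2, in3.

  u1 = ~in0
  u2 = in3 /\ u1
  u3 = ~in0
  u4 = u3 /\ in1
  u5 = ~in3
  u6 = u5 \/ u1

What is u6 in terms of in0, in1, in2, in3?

u1 = ~in0
u5 = ~in3
u6 = u5 \/ u1 = ~in3 \/ ~in0

~in3 \/ ~in0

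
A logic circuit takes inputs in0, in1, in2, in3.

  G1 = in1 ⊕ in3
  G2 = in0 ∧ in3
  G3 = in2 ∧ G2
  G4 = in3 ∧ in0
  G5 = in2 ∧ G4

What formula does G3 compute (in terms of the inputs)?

G2 = in0 ∧ in3
G3 = in2 ∧ G2 = in2 ∧ (in0 ∧ in3)

in2 ∧ (in0 ∧ in3)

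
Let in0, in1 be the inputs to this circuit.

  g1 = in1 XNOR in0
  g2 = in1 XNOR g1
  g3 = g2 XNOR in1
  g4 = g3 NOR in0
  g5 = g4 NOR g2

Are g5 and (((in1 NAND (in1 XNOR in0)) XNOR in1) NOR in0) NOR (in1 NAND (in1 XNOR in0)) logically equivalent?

g1 = in1 XNOR in0
g2 = in1 XNOR g1 = in1 XNOR (in1 XNOR in0)
g3 = g2 XNOR in1 = (in1 XNOR (in1 XNOR in0)) XNOR in1
g4 = g3 NOR in0 = ((in1 XNOR (in1 XNOR in0)) XNOR in1) NOR in0
g5 = g4 NOR g2 = (((in1 XNOR (in1 XNOR in0)) XNOR in1) NOR in0) NOR (in1 XNOR (in1 XNOR in0))
At in0=0, in1=0: circuit gives 1, formula gives 0.

No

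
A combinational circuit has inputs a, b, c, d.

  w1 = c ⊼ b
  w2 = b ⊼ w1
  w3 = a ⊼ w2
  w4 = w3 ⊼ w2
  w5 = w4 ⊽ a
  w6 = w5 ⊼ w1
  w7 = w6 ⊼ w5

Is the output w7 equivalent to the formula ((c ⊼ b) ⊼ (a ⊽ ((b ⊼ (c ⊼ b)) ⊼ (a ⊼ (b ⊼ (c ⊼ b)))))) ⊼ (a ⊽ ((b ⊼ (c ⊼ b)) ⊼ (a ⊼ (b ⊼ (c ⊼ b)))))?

Yes

w1 = c ⊼ b
w2 = b ⊼ w1 = b ⊼ (c ⊼ b)
w3 = a ⊼ w2 = a ⊼ (b ⊼ (c ⊼ b))
w4 = w3 ⊼ w2 = (a ⊼ (b ⊼ (c ⊼ b))) ⊼ (b ⊼ (c ⊼ b))
w5 = w4 ⊽ a = ((a ⊼ (b ⊼ (c ⊼ b))) ⊼ (b ⊼ (c ⊼ b))) ⊽ a
w6 = w5 ⊼ w1 = (((a ⊼ (b ⊼ (c ⊼ b))) ⊼ (b ⊼ (c ⊼ b))) ⊽ a) ⊼ (c ⊼ b)
w7 = w6 ⊼ w5 = ((((a ⊼ (b ⊼ (c ⊼ b))) ⊼ (b ⊼ (c ⊼ b))) ⊽ a) ⊼ (c ⊼ b)) ⊼ (((a ⊼ (b ⊼ (c ⊼ b))) ⊼ (b ⊼ (c ⊼ b))) ⊽ a)
At a=0, b=1, c=1, d=0: circuit gives 0, formula gives 0.
At a=0, b=0, c=0, d=0: circuit gives 1, formula gives 1.
Agrees on all 16 inputs.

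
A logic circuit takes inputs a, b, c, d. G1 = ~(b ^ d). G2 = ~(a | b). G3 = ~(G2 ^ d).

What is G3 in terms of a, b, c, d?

~((~(a | b)) ^ d)

G2 = ~(a | b)
G3 = ~(G2 ^ d) = ~((~(a | b)) ^ d)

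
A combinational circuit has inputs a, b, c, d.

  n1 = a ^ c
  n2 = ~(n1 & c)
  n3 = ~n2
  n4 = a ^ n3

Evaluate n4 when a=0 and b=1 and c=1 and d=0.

1

n1 = 0 ^ 1 = 1
n2 = ~(1 & 1) = 0
n3 = ~0 = 1
n4 = 0 ^ 1 = 1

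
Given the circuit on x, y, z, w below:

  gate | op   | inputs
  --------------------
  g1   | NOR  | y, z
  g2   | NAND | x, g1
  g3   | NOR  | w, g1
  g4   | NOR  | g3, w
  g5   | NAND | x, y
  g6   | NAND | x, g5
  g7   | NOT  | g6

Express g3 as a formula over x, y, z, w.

g1 = y NOR z
g3 = w NOR g1 = w NOR (y NOR z)

w NOR (y NOR z)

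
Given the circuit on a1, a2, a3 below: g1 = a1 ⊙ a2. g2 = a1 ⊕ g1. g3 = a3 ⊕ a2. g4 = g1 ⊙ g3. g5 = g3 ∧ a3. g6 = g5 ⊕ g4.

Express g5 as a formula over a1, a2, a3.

g3 = a3 ⊕ a2
g5 = g3 ∧ a3 = (a3 ⊕ a2) ∧ a3

(a3 ⊕ a2) ∧ a3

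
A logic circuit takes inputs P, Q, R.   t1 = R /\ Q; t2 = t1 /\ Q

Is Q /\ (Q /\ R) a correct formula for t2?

Yes

t1 = R /\ Q
t2 = t1 /\ Q = (R /\ Q) /\ Q
At P=0, Q=0, R=0: circuit gives 0, formula gives 0.
At P=0, Q=1, R=1: circuit gives 1, formula gives 1.
Agrees on all 8 inputs.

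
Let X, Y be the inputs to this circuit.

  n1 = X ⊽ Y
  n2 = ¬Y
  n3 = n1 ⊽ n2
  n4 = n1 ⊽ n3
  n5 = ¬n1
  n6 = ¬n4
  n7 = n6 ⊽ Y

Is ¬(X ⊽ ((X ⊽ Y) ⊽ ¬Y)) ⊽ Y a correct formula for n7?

No

n1 = X ⊽ Y
n2 = ¬Y
n3 = n1 ⊽ n2 = (X ⊽ Y) ⊽ ¬Y
n4 = n1 ⊽ n3 = (X ⊽ Y) ⊽ ((X ⊽ Y) ⊽ ¬Y)
n6 = ¬n4 = ¬((X ⊽ Y) ⊽ ((X ⊽ Y) ⊽ ¬Y))
n7 = n6 ⊽ Y = ¬((X ⊽ Y) ⊽ ((X ⊽ Y) ⊽ ¬Y)) ⊽ Y
At X=0, Y=0: circuit gives 0, formula gives 1.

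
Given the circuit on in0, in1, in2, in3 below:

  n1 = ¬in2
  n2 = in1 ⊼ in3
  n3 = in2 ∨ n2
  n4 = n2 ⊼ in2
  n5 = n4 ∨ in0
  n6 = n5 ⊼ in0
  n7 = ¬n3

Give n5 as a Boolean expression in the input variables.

n2 = in1 ⊼ in3
n4 = n2 ⊼ in2 = (in1 ⊼ in3) ⊼ in2
n5 = n4 ∨ in0 = ((in1 ⊼ in3) ⊼ in2) ∨ in0

((in1 ⊼ in3) ⊼ in2) ∨ in0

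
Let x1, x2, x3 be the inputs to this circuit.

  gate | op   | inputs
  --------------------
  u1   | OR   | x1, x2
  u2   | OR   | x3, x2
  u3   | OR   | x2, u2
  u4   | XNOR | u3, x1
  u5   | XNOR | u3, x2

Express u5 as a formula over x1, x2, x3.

(x2 OR (x3 OR x2)) XNOR x2

u2 = x3 OR x2
u3 = x2 OR u2 = x2 OR (x3 OR x2)
u5 = u3 XNOR x2 = (x2 OR (x3 OR x2)) XNOR x2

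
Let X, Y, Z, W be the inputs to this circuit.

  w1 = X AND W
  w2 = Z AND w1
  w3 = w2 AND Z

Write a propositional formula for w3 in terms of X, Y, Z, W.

w1 = X AND W
w2 = Z AND w1 = Z AND (X AND W)
w3 = w2 AND Z = (Z AND (X AND W)) AND Z

(Z AND (X AND W)) AND Z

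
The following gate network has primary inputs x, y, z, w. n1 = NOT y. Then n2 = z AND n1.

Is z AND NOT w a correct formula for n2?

n1 = NOT y
n2 = z AND n1 = z AND NOT y
At x=0, y=0, z=1, w=1: circuit gives 1, formula gives 0.

No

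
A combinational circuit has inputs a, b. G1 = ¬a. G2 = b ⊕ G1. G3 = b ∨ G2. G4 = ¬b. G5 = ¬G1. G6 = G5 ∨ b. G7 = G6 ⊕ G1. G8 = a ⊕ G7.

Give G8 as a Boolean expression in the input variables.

a ⊕ ((¬¬a ∨ b) ⊕ ¬a)

G1 = ¬a
G5 = ¬G1 = ¬¬a
G6 = G5 ∨ b = ¬¬a ∨ b
G7 = G6 ⊕ G1 = (¬¬a ∨ b) ⊕ ¬a
G8 = a ⊕ G7 = a ⊕ ((¬¬a ∨ b) ⊕ ¬a)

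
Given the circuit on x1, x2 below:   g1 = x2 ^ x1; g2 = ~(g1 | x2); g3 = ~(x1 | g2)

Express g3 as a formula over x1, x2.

~(x1 | (~((x2 ^ x1) | x2)))

g1 = x2 ^ x1
g2 = ~(g1 | x2) = ~((x2 ^ x1) | x2)
g3 = ~(x1 | g2) = ~(x1 | (~((x2 ^ x1) | x2)))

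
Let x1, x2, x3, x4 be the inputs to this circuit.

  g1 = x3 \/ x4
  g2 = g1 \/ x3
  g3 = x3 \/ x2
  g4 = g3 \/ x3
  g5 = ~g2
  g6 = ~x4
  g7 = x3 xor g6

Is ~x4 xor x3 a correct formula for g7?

g6 = ~x4
g7 = x3 xor g6 = x3 xor ~x4
At x1=0, x2=0, x3=0, x4=1: circuit gives 0, formula gives 0.
At x1=0, x2=0, x3=0, x4=0: circuit gives 1, formula gives 1.
Agrees on all 16 inputs.

Yes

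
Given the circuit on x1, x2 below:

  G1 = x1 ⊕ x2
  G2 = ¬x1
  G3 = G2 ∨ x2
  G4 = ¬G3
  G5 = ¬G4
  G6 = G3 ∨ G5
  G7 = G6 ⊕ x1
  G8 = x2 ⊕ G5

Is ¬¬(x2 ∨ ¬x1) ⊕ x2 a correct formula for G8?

Yes

G2 = ¬x1
G3 = G2 ∨ x2 = ¬x1 ∨ x2
G4 = ¬G3 = ¬(¬x1 ∨ x2)
G5 = ¬G4 = ¬¬(¬x1 ∨ x2)
G8 = x2 ⊕ G5 = x2 ⊕ ¬¬(¬x1 ∨ x2)
At x1=0, x2=1: circuit gives 0, formula gives 0.
At x1=0, x2=0: circuit gives 1, formula gives 1.
Agrees on all 4 inputs.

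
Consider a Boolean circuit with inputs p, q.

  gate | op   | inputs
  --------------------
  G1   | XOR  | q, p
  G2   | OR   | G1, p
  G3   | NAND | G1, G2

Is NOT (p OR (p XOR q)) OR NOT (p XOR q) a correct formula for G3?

Yes

G1 = q XOR p
G2 = G1 OR p = (q XOR p) OR p
G3 = G1 NAND G2 = (q XOR p) NAND ((q XOR p) OR p)
At p=0, q=1: circuit gives 0, formula gives 0.
At p=0, q=0: circuit gives 1, formula gives 1.
Agrees on all 4 inputs.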